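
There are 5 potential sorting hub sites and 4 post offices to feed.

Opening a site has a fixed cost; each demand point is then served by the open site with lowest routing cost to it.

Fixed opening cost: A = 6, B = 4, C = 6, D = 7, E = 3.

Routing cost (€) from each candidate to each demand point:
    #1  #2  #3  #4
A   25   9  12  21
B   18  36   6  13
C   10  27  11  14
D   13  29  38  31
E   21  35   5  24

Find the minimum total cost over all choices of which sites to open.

Open {A, C, E}: assign each demand point to its cheapest open site.
  #1→C 10, #2→A 9, #3→E 5, #4→C 14
  routing cost 38, fixed 15 → total 53.
Compare {A, B, C}: routing cost 38 + fixed 16 = 54.
Compare {A, B}: routing cost 46 + fixed 10 = 56.
Compare {A, C}: routing cost 44 + fixed 12 = 56.
All other subsets cost ≥ 54. Minimum total cost: 53.

53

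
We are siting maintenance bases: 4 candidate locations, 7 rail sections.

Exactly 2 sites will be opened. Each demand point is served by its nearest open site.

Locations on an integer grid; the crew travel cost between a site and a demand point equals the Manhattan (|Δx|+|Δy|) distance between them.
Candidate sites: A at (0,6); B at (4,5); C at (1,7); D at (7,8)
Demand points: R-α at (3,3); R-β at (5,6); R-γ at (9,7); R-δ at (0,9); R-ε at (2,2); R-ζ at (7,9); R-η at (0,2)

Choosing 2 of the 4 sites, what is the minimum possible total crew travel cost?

27

Open {A, D}.
  R-α→A 6, R-β→D 4, R-γ→D 3, R-δ→A 3, R-ε→A 6, R-ζ→D 1, R-η→A 4  ⇒ total 27.
Compare {B, D}: total 29.
Compare {C, D}: total 29.
No size-2 selection does better; minimum is 27.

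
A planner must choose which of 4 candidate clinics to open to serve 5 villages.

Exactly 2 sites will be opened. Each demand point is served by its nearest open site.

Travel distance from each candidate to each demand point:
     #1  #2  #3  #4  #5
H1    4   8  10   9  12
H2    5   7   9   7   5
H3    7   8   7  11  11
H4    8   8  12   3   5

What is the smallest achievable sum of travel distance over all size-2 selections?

29

Open {H2, H4}.
  #1→H2 5, #2→H2 7, #3→H2 9, #4→H4 3, #5→H2 5  ⇒ total 29.
Compare {H1, H4}: total 30.
Compare {H3, H4}: total 30.
No size-2 selection does better; minimum is 29.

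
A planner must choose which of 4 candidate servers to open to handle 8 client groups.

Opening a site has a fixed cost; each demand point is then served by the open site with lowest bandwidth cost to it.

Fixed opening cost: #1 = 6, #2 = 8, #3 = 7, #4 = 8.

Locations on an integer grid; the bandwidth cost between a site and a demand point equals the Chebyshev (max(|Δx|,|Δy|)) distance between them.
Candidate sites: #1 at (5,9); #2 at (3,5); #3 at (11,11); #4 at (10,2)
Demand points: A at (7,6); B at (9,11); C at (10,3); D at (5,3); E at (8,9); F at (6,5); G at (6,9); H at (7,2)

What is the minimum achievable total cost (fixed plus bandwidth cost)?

Open {#1, #4}: assign each demand point to its cheapest open site.
  A→#1 3, B→#1 4, C→#4 1, D→#4 5, E→#1 3, F→#1 4, G→#1 1, H→#4 3
  bandwidth cost 24, fixed 14 → total 38.
Compare {#1}: bandwidth cost 34 + fixed 6 = 40.
Compare {#1, #2}: bandwidth cost 26 + fixed 14 = 40.
Compare {#3, #4}: bandwidth cost 27 + fixed 15 = 42.
All other subsets cost ≥ 40. Minimum total cost: 38.

38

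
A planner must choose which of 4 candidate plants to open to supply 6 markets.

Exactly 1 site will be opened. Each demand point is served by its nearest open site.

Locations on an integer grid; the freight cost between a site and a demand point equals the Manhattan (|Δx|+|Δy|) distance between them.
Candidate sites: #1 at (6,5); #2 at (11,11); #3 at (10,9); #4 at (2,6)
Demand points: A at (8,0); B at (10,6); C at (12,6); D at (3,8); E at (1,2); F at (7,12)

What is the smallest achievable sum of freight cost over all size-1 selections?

Open {#1}.
  A→#1 7, B→#1 5, C→#1 7, D→#1 6, E→#1 8, F→#1 8  ⇒ total 41.
Compare {#3}: total 49.
Compare {#4}: total 49.
No size-1 selection does better; minimum is 41.

41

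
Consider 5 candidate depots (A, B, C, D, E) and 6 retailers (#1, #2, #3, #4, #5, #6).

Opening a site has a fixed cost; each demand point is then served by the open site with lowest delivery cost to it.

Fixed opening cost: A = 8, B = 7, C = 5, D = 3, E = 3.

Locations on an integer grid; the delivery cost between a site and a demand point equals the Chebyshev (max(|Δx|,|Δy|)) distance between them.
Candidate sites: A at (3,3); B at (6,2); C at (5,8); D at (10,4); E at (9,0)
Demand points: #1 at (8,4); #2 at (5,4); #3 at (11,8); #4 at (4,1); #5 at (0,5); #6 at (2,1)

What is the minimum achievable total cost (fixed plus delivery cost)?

26

Open {A, D}: assign each demand point to its cheapest open site.
  #1→D 2, #2→A 2, #3→D 4, #4→A 2, #5→A 3, #6→A 2
  delivery cost 15, fixed 11 → total 26.
Compare {B}: delivery cost 22 + fixed 7 = 29.
Compare {A, D, E}: delivery cost 15 + fixed 14 = 29.
Compare {A}: delivery cost 22 + fixed 8 = 30.
All other subsets cost ≥ 29. Minimum total cost: 26.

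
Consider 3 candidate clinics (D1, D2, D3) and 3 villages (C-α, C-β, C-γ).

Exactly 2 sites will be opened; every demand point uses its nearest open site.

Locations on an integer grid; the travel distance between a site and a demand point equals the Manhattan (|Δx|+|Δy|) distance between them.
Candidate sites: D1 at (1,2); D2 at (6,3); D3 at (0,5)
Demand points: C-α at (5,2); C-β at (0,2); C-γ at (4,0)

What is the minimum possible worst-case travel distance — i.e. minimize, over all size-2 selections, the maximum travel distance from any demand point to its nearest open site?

5

Open {D1, D2}.
  Farthest demand point is C-γ at travel distance 5 (to D1); all others are ≤ 5.
With {D1, D3} the worst case is 5.
With {D2, D3} the worst case is 5.
No size-2 selection achieves below 5.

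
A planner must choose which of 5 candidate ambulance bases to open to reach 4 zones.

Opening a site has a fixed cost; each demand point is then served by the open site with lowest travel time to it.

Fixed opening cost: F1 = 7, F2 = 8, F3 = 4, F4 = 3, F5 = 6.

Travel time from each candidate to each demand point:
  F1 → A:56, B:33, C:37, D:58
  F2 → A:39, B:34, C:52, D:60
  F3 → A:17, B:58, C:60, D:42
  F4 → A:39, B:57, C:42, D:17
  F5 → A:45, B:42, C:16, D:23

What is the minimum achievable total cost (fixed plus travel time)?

103

Open {F1, F3, F4, F5}: assign each demand point to its cheapest open site.
  A→F3 17, B→F1 33, C→F5 16, D→F4 17
  travel time 83, fixed 20 → total 103.
Compare {F3, F4, F5}: travel time 92 + fixed 13 = 105.
Compare {F2, F3, F4, F5}: travel time 84 + fixed 21 = 105.
Compare {F1, F3, F5}: travel time 89 + fixed 17 = 106.
All other subsets cost ≥ 105. Minimum total cost: 103.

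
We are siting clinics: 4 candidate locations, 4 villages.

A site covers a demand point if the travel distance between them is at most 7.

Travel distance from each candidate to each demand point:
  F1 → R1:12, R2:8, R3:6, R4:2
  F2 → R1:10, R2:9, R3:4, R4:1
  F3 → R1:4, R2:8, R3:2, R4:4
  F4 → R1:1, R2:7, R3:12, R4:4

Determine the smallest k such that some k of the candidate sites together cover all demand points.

2

Coverage sets (demand points within 7 of each site):
  F1: {R3, R4}
  F2: {R3, R4}
  F3: {R1, R3, R4}
  F4: {R1, R2, R4}
No single site covers all 4 demand points.
But {F1, F4} covers everything, so the minimum is 2.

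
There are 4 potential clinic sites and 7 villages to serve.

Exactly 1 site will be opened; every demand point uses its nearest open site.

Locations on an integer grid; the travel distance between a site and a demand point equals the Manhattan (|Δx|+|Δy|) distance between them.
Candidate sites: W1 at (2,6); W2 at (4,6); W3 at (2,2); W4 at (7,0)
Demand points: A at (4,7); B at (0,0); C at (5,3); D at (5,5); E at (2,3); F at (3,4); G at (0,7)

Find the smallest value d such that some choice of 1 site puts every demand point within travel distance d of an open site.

7

Open {W3}.
  Farthest demand point is A at travel distance 7 (to W3); all others are ≤ 7.
With {W1} the worst case is 8.
With {W2} the worst case is 10.
No size-1 selection achieves below 7.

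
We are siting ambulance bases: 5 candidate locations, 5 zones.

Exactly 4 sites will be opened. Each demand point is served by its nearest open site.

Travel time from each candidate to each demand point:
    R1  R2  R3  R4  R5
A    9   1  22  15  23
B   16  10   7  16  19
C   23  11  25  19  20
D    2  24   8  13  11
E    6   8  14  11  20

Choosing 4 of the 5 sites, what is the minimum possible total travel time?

Open {A, B, D, E}.
  R1→D 2, R2→A 1, R3→B 7, R4→E 11, R5→D 11  ⇒ total 32.
Compare {A, C, D, E}: total 33.
Compare {A, B, C, D}: total 34.
No size-4 selection does better; minimum is 32.

32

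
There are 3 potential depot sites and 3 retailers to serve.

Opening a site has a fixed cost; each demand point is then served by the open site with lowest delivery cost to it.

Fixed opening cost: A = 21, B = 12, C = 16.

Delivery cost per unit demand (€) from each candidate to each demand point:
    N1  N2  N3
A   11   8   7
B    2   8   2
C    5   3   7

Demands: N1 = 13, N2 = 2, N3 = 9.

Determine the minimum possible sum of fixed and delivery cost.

72

Open {B}: assign each demand point to its cheapest open site.
  N1→B 13×2=26, N2→B 2×8=16, N3→B 9×2=18
  delivery cost 60, fixed 12 → total 72.
Compare {B, C}: delivery cost 50 + fixed 28 = 78.
Compare {A, B}: delivery cost 60 + fixed 33 = 93.
Compare {A, B, C}: delivery cost 50 + fixed 49 = 99.
All other subsets cost ≥ 78. Minimum total cost: 72.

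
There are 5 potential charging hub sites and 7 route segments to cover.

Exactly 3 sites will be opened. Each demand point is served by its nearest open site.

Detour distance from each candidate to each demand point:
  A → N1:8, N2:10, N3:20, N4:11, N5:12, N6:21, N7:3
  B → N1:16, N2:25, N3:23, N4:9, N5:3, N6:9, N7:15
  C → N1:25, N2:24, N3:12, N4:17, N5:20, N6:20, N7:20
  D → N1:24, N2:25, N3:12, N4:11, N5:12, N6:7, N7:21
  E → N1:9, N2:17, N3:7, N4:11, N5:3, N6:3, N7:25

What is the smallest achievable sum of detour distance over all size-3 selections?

Open {A, B, E}.
  N1→A 8, N2→A 10, N3→E 7, N4→B 9, N5→B 3, N6→E 3, N7→A 3  ⇒ total 43.
Compare {A, C, E}: total 45.
Compare {A, D, E}: total 45.
No size-3 selection does better; minimum is 43.

43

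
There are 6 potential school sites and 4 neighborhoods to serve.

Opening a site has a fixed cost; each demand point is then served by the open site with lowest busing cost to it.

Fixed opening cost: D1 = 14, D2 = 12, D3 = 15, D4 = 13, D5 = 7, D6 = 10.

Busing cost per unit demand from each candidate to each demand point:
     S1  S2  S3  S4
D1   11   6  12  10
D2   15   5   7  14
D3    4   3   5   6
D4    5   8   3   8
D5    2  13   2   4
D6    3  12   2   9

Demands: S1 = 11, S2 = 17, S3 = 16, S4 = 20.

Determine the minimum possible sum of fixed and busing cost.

207

Open {D3, D5}: assign each demand point to its cheapest open site.
  S1→D5 11×2=22, S2→D3 17×3=51, S3→D5 16×2=32, S4→D5 20×4=80
  busing cost 185, fixed 22 → total 207.
Compare {D3, D5, D6}: busing cost 185 + fixed 32 = 217.
Compare {D2, D3, D5}: busing cost 185 + fixed 34 = 219.
Compare {D3, D4, D5}: busing cost 185 + fixed 35 = 220.
All other subsets cost ≥ 217. Minimum total cost: 207.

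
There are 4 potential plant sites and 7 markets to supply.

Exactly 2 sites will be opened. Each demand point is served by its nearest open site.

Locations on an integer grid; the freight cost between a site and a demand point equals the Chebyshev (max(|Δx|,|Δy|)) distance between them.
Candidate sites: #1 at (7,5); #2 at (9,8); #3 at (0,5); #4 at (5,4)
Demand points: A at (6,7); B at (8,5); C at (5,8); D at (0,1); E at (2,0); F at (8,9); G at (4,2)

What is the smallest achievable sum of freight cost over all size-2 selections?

21

Open {#1, #4}.
  A→#1 2, B→#1 1, C→#1 3, D→#4 5, E→#4 4, F→#1 4, G→#4 2  ⇒ total 21.
Compare {#1, #2}: total 22.
Compare {#1, #3}: total 22.
No size-2 selection does better; minimum is 21.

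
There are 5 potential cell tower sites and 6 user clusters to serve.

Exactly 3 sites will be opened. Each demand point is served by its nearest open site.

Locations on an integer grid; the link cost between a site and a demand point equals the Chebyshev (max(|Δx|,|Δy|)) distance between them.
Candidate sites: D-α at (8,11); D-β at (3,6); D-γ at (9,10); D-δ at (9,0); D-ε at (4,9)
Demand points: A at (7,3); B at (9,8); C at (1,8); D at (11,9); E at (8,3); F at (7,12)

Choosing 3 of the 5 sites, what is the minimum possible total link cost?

Open {D-β, D-γ, D-δ}.
  A→D-δ 3, B→D-γ 2, C→D-β 2, D→D-γ 2, E→D-δ 3, F→D-γ 2  ⇒ total 14.
Compare {D-α, D-β, D-δ}: total 15.
Compare {D-γ, D-δ, D-ε}: total 15.
No size-3 selection does better; minimum is 14.

14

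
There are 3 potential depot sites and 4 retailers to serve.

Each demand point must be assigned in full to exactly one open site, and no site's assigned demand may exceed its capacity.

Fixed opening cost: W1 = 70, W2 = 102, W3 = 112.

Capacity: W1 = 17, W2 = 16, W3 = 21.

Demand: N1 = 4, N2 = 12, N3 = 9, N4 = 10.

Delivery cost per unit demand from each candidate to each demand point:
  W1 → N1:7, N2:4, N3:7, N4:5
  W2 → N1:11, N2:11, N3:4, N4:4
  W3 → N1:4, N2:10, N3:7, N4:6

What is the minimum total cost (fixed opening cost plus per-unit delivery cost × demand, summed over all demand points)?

381

Open {W1, W3}; cheapest assignment that respects the capacities:
  W1 (cap 17, load 16): N1, N2 — cost 4×7 + 12×4 = 76
  W3 (cap 21, load 19): N3, N4 — cost 9×7 + 10×6 = 123
  Shipping 199, fixed 182 → total 381.
  Any other capacity-feasible assignment to {W1, W3} ships for at least 199.
Compare {W1, W2, W3}: its best feasible assignment gives total 444.
Compare {W2, W3}: its best feasible assignment gives total 481.
Every other set of open sites that can feasibly serve all demand totals ≥ 444 even under its best assignment. Minimum: 381.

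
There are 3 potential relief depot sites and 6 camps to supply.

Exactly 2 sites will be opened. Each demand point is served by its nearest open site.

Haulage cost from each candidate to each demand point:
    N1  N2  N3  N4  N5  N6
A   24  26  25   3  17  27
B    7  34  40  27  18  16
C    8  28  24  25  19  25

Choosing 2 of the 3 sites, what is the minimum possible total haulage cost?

Open {A, B}.
  N1→B 7, N2→A 26, N3→A 25, N4→A 3, N5→A 17, N6→B 16  ⇒ total 94.
Compare {A, C}: total 103.
Compare {B, C}: total 118.

94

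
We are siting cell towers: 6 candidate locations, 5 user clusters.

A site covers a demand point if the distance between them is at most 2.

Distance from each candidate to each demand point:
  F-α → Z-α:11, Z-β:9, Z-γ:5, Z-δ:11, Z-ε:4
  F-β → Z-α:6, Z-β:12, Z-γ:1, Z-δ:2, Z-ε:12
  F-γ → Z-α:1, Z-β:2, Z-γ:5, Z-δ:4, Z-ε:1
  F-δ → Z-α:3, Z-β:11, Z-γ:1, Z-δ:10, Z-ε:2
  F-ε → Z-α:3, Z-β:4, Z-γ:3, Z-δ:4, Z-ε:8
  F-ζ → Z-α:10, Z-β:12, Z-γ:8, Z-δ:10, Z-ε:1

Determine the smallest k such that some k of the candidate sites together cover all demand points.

2

Coverage sets (demand points within 2 of each site):
  F-α: {}
  F-β: {Z-γ, Z-δ}
  F-γ: {Z-α, Z-β, Z-ε}
  F-δ: {Z-γ, Z-ε}
  F-ε: {}
  F-ζ: {Z-ε}
No single site covers all 5 demand points.
But {F-β, F-γ} covers everything, so the minimum is 2.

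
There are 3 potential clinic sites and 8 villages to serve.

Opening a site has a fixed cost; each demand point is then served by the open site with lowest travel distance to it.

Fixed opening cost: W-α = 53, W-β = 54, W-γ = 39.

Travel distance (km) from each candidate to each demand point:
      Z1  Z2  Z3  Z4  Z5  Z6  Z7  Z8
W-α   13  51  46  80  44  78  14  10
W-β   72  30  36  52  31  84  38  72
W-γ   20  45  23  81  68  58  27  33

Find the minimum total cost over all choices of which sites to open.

367

Open {W-β, W-γ}: assign each demand point to its cheapest open site.
  Z1→W-γ 20, Z2→W-β 30, Z3→W-γ 23, Z4→W-β 52, Z5→W-β 31, Z6→W-γ 58, Z7→W-γ 27, Z8→W-γ 33
  travel distance 274, fixed 93 → total 367.
Compare {W-α, W-β}: travel distance 264 + fixed 107 = 371.
Compare {W-α, W-β, W-γ}: travel distance 231 + fixed 146 = 377.
Compare {W-α, W-γ}: travel distance 287 + fixed 92 = 379.
All other subsets cost ≥ 371. Minimum total cost: 367.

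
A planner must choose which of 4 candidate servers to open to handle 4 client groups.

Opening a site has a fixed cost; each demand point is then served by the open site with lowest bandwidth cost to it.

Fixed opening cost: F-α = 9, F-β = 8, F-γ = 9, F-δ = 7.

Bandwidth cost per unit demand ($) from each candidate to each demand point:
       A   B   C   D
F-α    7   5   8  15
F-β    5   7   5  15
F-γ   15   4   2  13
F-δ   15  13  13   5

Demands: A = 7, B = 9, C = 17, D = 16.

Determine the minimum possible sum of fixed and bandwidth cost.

209

Open {F-β, F-γ, F-δ}: assign each demand point to its cheapest open site.
  A→F-β 7×5=35, B→F-γ 9×4=36, C→F-γ 17×2=34, D→F-δ 16×5=80
  bandwidth cost 185, fixed 24 → total 209.
Compare {F-α, F-β, F-γ, F-δ}: bandwidth cost 185 + fixed 33 = 218.
Compare {F-α, F-γ, F-δ}: bandwidth cost 199 + fixed 25 = 224.
Compare {F-α, F-β, F-δ}: bandwidth cost 245 + fixed 24 = 269.
All other subsets cost ≥ 218. Minimum total cost: 209.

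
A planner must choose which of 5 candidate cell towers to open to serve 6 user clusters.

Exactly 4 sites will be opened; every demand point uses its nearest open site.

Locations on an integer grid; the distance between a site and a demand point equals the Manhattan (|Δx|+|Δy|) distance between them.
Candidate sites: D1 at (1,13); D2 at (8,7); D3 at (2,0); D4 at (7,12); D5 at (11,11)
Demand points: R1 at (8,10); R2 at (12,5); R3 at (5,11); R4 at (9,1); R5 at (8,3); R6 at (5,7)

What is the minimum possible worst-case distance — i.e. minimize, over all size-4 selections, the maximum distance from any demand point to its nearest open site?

7

Open {D1, D2, D3, D4}.
  Farthest demand point is R4 at distance 7 (to D2); all others are ≤ 7.
With {D1, D2, D3, D5} the worst case is 7.
With {D1, D2, D4, D5} the worst case is 7.
No size-4 selection achieves below 7.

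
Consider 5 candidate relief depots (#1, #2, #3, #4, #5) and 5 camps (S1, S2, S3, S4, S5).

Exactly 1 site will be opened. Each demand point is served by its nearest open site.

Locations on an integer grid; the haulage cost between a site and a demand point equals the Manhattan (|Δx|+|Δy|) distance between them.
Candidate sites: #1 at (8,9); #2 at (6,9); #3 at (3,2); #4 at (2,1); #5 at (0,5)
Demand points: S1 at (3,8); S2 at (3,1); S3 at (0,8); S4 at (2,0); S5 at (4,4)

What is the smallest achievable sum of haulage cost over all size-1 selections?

22

Open {#3}.
  S1→#3 6, S2→#3 1, S3→#3 9, S4→#3 3, S5→#3 3  ⇒ total 22.
Compare {#4}: total 24.
Compare {#5}: total 28.
No size-1 selection does better; minimum is 22.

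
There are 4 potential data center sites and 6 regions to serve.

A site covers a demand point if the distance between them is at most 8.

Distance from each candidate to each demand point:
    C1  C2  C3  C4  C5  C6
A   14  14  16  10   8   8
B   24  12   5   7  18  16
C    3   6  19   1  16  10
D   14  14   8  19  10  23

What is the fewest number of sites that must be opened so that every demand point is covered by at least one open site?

3

Coverage sets (demand points within 8 of each site):
  A: {C5, C6}
  B: {C3, C4}
  C: {C1, C2, C4}
  D: {C3}
No 2 sites suffice: every size-2 union leaves at least one demand point uncovered.
But {A, B, C} covers everything, so the minimum is 3.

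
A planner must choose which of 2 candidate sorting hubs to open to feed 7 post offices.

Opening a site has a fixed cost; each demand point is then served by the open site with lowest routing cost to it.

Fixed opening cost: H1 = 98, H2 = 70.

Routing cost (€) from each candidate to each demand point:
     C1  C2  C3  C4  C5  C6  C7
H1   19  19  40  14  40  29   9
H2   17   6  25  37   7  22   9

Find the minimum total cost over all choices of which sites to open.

193

Open {H2}: assign each demand point to its cheapest open site.
  C1→H2 17, C2→H2 6, C3→H2 25, C4→H2 37, C5→H2 7, C6→H2 22, C7→H2 9
  routing cost 123, fixed 70 → total 193.
Compare {H1}: routing cost 170 + fixed 98 = 268.
Compare {H1, H2}: routing cost 100 + fixed 168 = 268.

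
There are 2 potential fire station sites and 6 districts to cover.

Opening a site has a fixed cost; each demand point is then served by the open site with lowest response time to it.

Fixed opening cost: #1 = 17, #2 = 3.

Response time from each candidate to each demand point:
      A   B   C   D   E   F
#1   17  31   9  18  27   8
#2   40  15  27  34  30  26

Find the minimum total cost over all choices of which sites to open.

114

Open {#1, #2}: assign each demand point to its cheapest open site.
  A→#1 17, B→#2 15, C→#1 9, D→#1 18, E→#1 27, F→#1 8
  response time 94, fixed 20 → total 114.
Compare {#1}: response time 110 + fixed 17 = 127.
Compare {#2}: response time 172 + fixed 3 = 175.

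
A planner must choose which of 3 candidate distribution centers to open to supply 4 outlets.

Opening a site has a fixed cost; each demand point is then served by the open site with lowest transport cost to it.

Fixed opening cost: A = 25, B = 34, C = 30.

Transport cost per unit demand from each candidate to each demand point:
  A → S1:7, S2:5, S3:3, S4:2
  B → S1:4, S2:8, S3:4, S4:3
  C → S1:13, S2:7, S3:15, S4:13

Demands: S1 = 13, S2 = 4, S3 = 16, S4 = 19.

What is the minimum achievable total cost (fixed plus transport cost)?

Open {A, B}: assign each demand point to its cheapest open site.
  S1→B 13×4=52, S2→A 4×5=20, S3→A 16×3=48, S4→A 19×2=38
  transport cost 158, fixed 59 → total 217.
Compare {A}: transport cost 197 + fixed 25 = 222.
Compare {B}: transport cost 205 + fixed 34 = 239.
Compare {A, B, C}: transport cost 158 + fixed 89 = 247.
All other subsets cost ≥ 222. Minimum total cost: 217.

217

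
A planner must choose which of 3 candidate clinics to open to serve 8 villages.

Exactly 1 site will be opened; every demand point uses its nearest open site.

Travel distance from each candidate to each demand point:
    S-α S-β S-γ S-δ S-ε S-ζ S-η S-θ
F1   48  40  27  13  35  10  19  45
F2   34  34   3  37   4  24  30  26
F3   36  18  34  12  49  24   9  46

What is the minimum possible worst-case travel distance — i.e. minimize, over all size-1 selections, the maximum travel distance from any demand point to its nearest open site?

37

Open {F2}.
  Farthest demand point is S-δ at travel distance 37 (to F2); all others are ≤ 37.
With {F1} the worst case is 48.
With {F3} the worst case is 49.
No size-1 selection achieves below 37.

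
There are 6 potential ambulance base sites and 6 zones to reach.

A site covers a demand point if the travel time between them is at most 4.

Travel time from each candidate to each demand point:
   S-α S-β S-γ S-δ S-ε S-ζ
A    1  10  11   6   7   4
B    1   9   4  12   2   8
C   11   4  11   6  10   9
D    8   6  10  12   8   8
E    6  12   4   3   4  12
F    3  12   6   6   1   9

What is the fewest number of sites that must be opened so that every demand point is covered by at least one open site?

3

Coverage sets (demand points within 4 of each site):
  A: {S-α, S-ζ}
  B: {S-α, S-γ, S-ε}
  C: {S-β}
  D: {}
  E: {S-γ, S-δ, S-ε}
  F: {S-α, S-ε}
No 2 sites suffice: every size-2 union leaves at least one demand point uncovered.
But {A, C, E} covers everything, so the minimum is 3.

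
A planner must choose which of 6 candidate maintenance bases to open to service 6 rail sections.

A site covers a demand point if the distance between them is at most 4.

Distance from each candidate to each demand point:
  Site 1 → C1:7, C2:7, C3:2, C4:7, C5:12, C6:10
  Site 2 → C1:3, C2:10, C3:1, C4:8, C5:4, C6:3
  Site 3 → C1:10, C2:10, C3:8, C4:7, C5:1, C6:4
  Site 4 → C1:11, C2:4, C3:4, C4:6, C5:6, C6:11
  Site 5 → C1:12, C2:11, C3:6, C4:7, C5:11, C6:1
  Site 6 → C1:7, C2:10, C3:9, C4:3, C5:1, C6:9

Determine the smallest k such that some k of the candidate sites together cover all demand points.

Coverage sets (demand points within 4 of each site):
  Site 1: {C3}
  Site 2: {C1, C3, C5, C6}
  Site 3: {C5, C6}
  Site 4: {C2, C3}
  Site 5: {C6}
  Site 6: {C4, C5}
No 2 sites suffice: every size-2 union leaves at least one demand point uncovered.
But {Site 2, Site 4, Site 6} covers everything, so the minimum is 3.

3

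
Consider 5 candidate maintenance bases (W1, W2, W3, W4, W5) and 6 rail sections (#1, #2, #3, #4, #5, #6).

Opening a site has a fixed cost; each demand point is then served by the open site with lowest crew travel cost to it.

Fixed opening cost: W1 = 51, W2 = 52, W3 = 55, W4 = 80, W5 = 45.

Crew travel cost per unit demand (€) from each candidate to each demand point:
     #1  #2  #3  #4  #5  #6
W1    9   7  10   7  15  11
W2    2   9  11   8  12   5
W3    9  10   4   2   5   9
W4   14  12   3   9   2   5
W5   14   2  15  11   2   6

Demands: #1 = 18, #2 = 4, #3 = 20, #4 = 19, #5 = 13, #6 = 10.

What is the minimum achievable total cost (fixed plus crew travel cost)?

Open {W2, W3, W5}: assign each demand point to its cheapest open site.
  #1→W2 18×2=36, #2→W5 4×2=8, #3→W3 20×4=80, #4→W3 19×2=38, #5→W5 13×2=26, #6→W2 10×5=50
  crew travel cost 238, fixed 152 → total 390.
Compare {W2, W3}: crew travel cost 305 + fixed 107 = 412.
Compare {W2, W3, W4}: crew travel cost 246 + fixed 187 = 433.
Compare {W1, W2, W3, W5}: crew travel cost 238 + fixed 203 = 441.
All other subsets cost ≥ 412. Minimum total cost: 390.

390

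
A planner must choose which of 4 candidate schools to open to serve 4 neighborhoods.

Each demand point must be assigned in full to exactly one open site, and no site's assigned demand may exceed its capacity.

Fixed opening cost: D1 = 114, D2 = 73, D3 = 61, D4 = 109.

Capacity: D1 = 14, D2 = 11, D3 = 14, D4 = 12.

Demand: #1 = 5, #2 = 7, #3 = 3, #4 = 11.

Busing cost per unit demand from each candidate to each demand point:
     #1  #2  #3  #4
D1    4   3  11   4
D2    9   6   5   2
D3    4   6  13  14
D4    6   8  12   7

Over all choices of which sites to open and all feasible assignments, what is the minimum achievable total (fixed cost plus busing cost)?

314

Open {D1, D3}; cheapest assignment that respects the capacities:
  D1 (cap 14, load 14): #3, #4 — cost 3×11 + 11×4 = 77
  D3 (cap 14, load 12): #1, #2 — cost 5×4 + 7×6 = 62
  Shipping 139, fixed 175 → total 314.
  Any other capacity-feasible assignment to {D1, D3} ships for at least 139.
Compare {D1, D2, D3}: its best feasible assignment gives total 344.
Compare {D2, D3, D4}: its best feasible assignment gives total 363.
Every other set of open sites that can feasibly serve all demand totals ≥ 344 even under its best assignment. Minimum: 314.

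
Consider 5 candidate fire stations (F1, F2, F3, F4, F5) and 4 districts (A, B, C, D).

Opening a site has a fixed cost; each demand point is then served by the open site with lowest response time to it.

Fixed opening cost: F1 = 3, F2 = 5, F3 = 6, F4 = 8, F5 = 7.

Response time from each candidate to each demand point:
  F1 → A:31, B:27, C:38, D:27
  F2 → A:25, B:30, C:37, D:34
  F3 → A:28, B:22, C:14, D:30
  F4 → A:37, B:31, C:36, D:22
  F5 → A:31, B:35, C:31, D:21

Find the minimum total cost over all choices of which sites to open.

Open {F3, F5}: assign each demand point to its cheapest open site.
  A→F3 28, B→F3 22, C→F3 14, D→F5 21
  response time 85, fixed 13 → total 98.
Compare {F3}: response time 94 + fixed 6 = 100.
Compare {F1, F3}: response time 91 + fixed 9 = 100.
Compare {F3, F4}: response time 86 + fixed 14 = 100.
All other subsets cost ≥ 100. Minimum total cost: 98.

98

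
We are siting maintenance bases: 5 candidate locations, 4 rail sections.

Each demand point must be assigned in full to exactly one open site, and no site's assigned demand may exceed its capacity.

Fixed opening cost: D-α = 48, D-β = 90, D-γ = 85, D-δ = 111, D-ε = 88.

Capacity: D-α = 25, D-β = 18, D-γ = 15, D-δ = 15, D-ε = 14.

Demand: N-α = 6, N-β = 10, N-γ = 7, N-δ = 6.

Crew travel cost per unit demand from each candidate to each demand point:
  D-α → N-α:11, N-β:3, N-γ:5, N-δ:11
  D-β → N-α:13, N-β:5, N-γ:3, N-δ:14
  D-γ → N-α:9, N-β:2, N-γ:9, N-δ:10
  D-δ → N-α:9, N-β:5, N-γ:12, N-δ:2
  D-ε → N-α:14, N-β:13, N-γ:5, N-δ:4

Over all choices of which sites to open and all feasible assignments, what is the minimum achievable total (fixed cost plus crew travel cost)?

Open {D-α, D-δ}; cheapest assignment that respects the capacities:
  D-α (cap 25, load 17): N-β, N-γ — cost 10×3 + 7×5 = 65
  D-δ (cap 15, load 12): N-α, N-δ — cost 6×9 + 6×2 = 66
  Shipping 131, fixed 159 → total 290.
  Any other capacity-feasible assignment to {D-α, D-δ} ships for at least 131.
Compare {D-α, D-ε}: its best feasible assignment gives total 291.
Compare {D-α, D-γ}: its best feasible assignment gives total 312.
Every other set of open sites that can feasibly serve all demand totals ≥ 291 even under its best assignment. Minimum: 290.

290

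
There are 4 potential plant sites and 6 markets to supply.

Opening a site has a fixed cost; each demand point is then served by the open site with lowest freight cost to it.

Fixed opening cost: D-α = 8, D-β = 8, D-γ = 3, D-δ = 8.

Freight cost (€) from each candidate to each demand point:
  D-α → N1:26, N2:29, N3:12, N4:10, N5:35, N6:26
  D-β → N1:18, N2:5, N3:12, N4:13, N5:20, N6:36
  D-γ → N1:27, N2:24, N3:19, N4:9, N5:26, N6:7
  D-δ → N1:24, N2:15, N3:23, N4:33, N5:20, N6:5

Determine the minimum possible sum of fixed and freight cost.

82

Open {D-β, D-γ}: assign each demand point to its cheapest open site.
  N1→D-β 18, N2→D-β 5, N3→D-β 12, N4→D-γ 9, N5→D-β 20, N6→D-γ 7
  freight cost 71, fixed 11 → total 82.
Compare {D-β, D-γ, D-δ}: freight cost 69 + fixed 19 = 88.
Compare {D-β, D-δ}: freight cost 73 + fixed 16 = 89.
Compare {D-α, D-β, D-γ}: freight cost 71 + fixed 19 = 90.
All other subsets cost ≥ 88. Minimum total cost: 82.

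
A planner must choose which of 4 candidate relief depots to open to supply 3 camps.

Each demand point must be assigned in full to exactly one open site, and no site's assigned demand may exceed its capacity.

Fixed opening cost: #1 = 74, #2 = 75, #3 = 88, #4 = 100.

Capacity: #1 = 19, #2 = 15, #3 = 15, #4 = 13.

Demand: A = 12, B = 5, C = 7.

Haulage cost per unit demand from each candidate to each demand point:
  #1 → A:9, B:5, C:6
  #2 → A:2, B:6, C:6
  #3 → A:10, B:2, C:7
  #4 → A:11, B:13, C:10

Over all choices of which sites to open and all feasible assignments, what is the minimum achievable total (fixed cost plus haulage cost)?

240

Open {#1, #2}; cheapest assignment that respects the capacities:
  #1 (cap 19, load 12): B, C — cost 5×5 + 7×6 = 67
  #2 (cap 15, load 12): A — cost 12×2 = 24
  Shipping 91, fixed 149 → total 240.
  Any other capacity-feasible assignment to {#1, #2} ships for at least 91.
Compare {#2, #3}: its best feasible assignment gives total 246.
Compare {#1, #2, #3}: its best feasible assignment gives total 313.
Every other set of open sites that can feasibly serve all demand totals ≥ 246 even under its best assignment. Minimum: 240.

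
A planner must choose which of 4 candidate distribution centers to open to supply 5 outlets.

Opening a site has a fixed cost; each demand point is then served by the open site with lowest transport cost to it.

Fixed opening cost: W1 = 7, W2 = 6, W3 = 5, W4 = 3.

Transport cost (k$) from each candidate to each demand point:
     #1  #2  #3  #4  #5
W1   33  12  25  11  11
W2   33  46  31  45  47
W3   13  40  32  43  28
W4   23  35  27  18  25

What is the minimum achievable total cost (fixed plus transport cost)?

84

Open {W1, W3}: assign each demand point to its cheapest open site.
  #1→W3 13, #2→W1 12, #3→W1 25, #4→W1 11, #5→W1 11
  transport cost 72, fixed 12 → total 84.
Compare {W1, W3, W4}: transport cost 72 + fixed 15 = 87.
Compare {W1, W2, W3}: transport cost 72 + fixed 18 = 90.
Compare {W1, W4}: transport cost 82 + fixed 10 = 92.
All other subsets cost ≥ 87. Minimum total cost: 84.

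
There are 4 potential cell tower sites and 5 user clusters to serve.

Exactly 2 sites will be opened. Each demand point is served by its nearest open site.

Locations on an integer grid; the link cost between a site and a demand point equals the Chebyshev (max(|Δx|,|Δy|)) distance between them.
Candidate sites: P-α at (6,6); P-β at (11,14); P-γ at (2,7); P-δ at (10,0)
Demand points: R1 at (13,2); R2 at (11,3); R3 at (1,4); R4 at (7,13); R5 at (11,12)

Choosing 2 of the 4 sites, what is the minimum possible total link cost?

Open {P-β, P-δ}.
  R1→P-δ 3, R2→P-δ 3, R3→P-δ 9, R4→P-β 4, R5→P-β 2  ⇒ total 21.
Compare {P-α, P-β}: total 23.
Compare {P-α, P-δ}: total 24.
No size-2 selection does better; minimum is 21.

21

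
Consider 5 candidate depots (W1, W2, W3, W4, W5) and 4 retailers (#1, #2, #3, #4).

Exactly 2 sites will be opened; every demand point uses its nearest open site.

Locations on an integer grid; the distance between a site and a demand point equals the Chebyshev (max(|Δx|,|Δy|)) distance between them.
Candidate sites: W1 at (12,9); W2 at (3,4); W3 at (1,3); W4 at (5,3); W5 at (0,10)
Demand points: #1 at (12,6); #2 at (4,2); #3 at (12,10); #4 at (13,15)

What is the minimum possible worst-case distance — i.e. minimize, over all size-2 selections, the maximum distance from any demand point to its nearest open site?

Open {W1, W2}.
  Farthest demand point is #4 at distance 6 (to W1); all others are ≤ 6.
With {W1, W3} the worst case is 6.
With {W1, W4} the worst case is 6.
No size-2 selection achieves below 6.

6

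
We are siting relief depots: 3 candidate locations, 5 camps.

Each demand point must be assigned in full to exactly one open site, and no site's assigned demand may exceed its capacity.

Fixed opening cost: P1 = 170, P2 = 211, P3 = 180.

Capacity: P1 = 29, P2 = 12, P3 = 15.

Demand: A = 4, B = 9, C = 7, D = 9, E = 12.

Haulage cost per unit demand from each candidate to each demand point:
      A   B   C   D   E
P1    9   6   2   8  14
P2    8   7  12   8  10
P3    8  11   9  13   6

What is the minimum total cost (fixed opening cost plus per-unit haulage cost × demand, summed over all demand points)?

Open {P1, P3}; cheapest assignment that respects the capacities:
  P1 (cap 29, load 29): A, B, C, D — cost 4×9 + 9×6 + 7×2 + 9×8 = 176
  P3 (cap 15, load 12): E — cost 12×6 = 72
  Shipping 248, fixed 350 → total 598.
  Any other capacity-feasible assignment to {P1, P3} ships for at least 248.
Compare {P1, P2}: its best feasible assignment gives total 677.
Compare {P1, P2, P3}: its best feasible assignment gives total 805.
Every other set of open sites that can feasibly serve all demand totals ≥ 677 even under its best assignment. Minimum: 598.

598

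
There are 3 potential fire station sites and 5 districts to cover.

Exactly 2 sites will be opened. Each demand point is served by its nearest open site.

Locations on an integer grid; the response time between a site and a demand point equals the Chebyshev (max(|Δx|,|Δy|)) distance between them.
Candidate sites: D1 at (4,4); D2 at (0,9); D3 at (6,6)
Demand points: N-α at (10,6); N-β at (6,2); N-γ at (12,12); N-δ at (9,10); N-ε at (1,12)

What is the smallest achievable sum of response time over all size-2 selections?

Open {D2, D3}.
  N-α→D3 4, N-β→D3 4, N-γ→D3 6, N-δ→D3 4, N-ε→D2 3  ⇒ total 21.
Compare {D1, D3}: total 22.
Compare {D1, D2}: total 25.

21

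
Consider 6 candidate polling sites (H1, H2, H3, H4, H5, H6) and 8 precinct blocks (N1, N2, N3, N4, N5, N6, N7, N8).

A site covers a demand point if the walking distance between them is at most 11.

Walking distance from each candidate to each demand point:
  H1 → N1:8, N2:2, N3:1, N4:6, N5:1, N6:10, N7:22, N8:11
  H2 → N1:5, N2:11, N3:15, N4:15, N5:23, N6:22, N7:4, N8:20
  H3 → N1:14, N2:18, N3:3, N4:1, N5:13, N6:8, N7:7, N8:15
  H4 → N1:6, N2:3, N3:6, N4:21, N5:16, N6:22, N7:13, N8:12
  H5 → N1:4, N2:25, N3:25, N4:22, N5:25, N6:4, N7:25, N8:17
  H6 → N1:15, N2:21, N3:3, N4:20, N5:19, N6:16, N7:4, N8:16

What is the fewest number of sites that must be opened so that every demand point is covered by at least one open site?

2

Coverage sets (demand points within 11 of each site):
  H1: {N1, N2, N3, N4, N5, N6, N8}
  H2: {N1, N2, N7}
  H3: {N3, N4, N6, N7}
  H4: {N1, N2, N3}
  H5: {N1, N6}
  H6: {N3, N7}
No single site covers all 8 demand points.
But {H1, H2} covers everything, so the minimum is 2.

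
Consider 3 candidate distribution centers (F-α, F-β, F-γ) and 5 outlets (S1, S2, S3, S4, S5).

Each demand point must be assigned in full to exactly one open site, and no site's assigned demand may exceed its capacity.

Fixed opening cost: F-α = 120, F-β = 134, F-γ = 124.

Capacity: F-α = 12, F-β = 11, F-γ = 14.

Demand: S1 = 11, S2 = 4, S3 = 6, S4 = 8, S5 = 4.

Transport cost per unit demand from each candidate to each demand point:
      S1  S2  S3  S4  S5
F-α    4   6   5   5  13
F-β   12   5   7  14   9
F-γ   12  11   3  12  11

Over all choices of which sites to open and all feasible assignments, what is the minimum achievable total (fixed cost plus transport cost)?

Open {F-α, F-β, F-γ}; cheapest assignment that respects the capacities:
  F-α (cap 12, load 11): S1 — cost 11×4 = 44
  F-β (cap 11, load 8): S2, S5 — cost 4×5 + 4×9 = 56
  F-γ (cap 14, load 14): S3, S4 — cost 6×3 + 8×12 = 114
  Shipping 214, fixed 378 → total 592.
  Any other capacity-feasible assignment to {F-α, F-β, F-γ} ships for at least 214.
Total demand is 33 and no other set of sites has combined capacity ≥ 33, so {F-α, F-β, F-γ} is the only feasible choice of open sites. Minimum: 592.

592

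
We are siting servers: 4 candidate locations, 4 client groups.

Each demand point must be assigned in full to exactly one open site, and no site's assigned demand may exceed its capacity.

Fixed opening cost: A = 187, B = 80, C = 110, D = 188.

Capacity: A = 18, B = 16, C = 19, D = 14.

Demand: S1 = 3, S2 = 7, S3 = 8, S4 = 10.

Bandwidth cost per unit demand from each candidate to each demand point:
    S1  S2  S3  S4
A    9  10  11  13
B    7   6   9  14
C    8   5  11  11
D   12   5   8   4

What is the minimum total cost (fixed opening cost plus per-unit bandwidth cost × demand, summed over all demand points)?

Open {B, C}; cheapest assignment that respects the capacities:
  B (cap 16, load 11): S1, S3 — cost 3×7 + 8×9 = 93
  C (cap 19, load 17): S2, S4 — cost 7×5 + 10×11 = 145
  Shipping 238, fixed 190 → total 428.
  Any other capacity-feasible assignment to {B, C} ships for at least 238.
Compare {B, D}: its best feasible assignment gives total 458.
Compare {C, D}: its best feasible assignment gives total 485.
Every other set of open sites that can feasibly serve all demand totals ≥ 458 even under its best assignment. Minimum: 428.

428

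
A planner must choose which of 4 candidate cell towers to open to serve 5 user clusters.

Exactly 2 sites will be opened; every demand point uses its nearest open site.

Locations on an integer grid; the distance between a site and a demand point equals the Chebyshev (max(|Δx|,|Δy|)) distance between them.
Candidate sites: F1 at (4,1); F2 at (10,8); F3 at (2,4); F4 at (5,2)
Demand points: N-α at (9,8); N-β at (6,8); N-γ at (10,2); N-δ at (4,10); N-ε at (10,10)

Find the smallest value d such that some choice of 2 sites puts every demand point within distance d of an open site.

Open {F1, F2}.
  Farthest demand point is N-γ at distance 6 (to F1); all others are ≤ 6.
With {F2, F3} the worst case is 6.
With {F2, F4} the worst case is 6.
No size-2 selection achieves below 6.

6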